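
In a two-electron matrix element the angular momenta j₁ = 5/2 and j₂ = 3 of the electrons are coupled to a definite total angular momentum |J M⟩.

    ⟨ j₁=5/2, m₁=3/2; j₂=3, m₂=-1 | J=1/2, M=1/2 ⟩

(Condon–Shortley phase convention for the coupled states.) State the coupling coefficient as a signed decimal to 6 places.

-0.308607

j₁+j₂−J=5  J+j₁−j₂=0  J−j₁+j₂=1  j₁+j₂+J+1=7
(j₁±m₁, j₂±m₂, J±M) = (4,1,2,4,1,0)
P² = 384/7
sum k=1..1:
  [1] −1/24 = -1/24
S = -1/24
C² = P²·S² = 2/21 ; C = -0.308607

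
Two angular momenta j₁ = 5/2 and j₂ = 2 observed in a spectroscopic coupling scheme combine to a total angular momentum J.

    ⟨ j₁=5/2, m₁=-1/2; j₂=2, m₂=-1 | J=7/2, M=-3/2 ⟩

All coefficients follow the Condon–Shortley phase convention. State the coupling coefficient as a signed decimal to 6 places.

j₁+j₂−J=1  J+j₁−j₂=4  J−j₁+j₂=3  j₁+j₂+J+1=9
(j₁±m₁, j₂±m₂, J±M) = (2,3,1,3,2,5)
P² = 384/7
sum k=0..1:
  [0] +1/12 = 1/12
  [1] −1/24 = -1/24
S = 1/24
C² = P²·S² = 2/21 ; C = +0.308607

+0.308607  (= +√(2/21))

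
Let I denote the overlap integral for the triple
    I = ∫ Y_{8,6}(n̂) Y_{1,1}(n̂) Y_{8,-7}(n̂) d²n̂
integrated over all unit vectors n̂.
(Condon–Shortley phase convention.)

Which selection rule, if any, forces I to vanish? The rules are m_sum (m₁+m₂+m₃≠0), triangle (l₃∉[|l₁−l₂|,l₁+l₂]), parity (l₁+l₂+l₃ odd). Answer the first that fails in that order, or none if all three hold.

parity

azimuthal sum: 6 + 1 − 7 = 0  ✓
7 ≤ 8 ≤ 9 (triangle on l)  ✓
L = 8 + 1 + 8 = 17 (odd)  ✗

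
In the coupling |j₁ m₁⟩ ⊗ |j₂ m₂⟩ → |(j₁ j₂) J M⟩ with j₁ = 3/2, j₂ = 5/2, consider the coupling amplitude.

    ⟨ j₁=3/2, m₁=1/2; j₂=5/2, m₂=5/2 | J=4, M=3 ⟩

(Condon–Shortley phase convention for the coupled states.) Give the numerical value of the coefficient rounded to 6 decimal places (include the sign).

+0.612372  (= +√(3/8))

triangle: 0!*3!*5!/9! = 720/362880
(j±m)!: 2!*1!*5!*0!*7!*1! = 1209600
prefactor² = (2J+1)*Δ*N² = 21600
  k=0: +1/(0!*0!*1!*5!*2!*0!) = 1/240
Σ = 1/240  ⇒  CG² = 21600*(1/240)² = 3/8
CG = +√(3/8) = +0.612372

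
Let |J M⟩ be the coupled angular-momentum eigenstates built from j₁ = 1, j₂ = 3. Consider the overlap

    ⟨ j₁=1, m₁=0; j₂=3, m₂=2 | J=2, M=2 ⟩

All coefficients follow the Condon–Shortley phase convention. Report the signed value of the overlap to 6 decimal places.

−√(5/21) = -0.487950

triangle: 2!×0!×4!/7! = 48/5040
(j±m)!: 1!×1!×5!×1!×4!×0! = 2880
prefactor² = (2J+1)×Δ×N² = 960/7
  k=1: −1/(1!×1!×0!×4!×0!×0!) = -1/24
Σ = -1/24  ⇒  CG² = 960/7×(-1/24)² = 5/21
CG = −√(5/21) = -0.487950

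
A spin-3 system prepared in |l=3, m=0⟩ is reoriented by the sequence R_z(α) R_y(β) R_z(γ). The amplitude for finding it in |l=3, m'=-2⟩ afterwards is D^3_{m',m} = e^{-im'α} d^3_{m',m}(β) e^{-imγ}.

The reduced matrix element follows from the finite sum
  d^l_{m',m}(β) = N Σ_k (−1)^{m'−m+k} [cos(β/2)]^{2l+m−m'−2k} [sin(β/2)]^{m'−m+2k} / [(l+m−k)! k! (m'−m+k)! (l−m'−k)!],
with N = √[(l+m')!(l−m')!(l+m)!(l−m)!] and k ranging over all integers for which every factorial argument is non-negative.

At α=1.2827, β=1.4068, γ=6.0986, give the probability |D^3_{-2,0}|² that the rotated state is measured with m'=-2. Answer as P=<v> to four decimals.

Split into d^3_{-2,0}(β=1.4068) × two z-phases.
Half-angle: c=0.762647, s=0.646814. N=√(1·120·6·6)=65.726707
Admissible k: 2..3 (factorial args all ≥0)
  k=2: (−1)^0·65.7267/(12)·0.7626^4·0.6468^2 = +0.775203
  k=3: (−1)^1·65.7267/(12)·0.7626^2·0.6468^4 = -0.557605
d^3_{-2,0}(1.4068) = +0.775203 -0.557605 = +0.217597
|D^3_{-2,0}|² = |d^3_{-2,0}(β)|² = (+0.217597)² = 0.047349 (the z-rotation phases have unit modulus)

P=0.0473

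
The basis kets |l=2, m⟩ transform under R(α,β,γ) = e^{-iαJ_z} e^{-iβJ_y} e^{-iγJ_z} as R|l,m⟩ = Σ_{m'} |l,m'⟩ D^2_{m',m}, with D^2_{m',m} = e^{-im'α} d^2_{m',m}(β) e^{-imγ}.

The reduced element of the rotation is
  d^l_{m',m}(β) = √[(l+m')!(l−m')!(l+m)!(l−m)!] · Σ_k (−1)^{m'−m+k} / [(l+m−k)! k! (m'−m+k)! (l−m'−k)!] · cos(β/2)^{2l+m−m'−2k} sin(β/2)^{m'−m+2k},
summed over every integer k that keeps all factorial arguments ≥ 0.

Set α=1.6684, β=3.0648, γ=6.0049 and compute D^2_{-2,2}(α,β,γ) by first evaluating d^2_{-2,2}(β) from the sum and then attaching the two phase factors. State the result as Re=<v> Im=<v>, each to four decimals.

Split into d^2_{-2,2}(β=3.0648) × two z-phases.
With c≡cos(β/2)=0.038387 and s≡sin(β/2)=0.999263, N=[1·24·24·1]^{1/2}=24.000000
k: max(0,(2)−(-2))=4 … min(2+(2),2−(-2))=4
  k=4: (−1)^0·24.0000/(24)·0.0384^0·0.9993^4 = +0.997055
d^2_{-2,2}(3.0648) = +0.997055
D = (-0.981007-0.193970i)·(+0.997055)·(+0.849072+0.528278i) = -0.728325-0.680927i

Re=-0.7283 Im=-0.6809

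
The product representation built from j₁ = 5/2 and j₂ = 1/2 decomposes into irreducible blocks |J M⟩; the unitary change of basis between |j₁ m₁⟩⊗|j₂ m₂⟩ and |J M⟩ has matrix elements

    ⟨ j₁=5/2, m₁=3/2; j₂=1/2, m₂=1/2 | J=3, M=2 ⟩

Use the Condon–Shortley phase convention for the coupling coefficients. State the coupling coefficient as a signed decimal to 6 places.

triangle: 0!·5!·1!/7! = 120/5040
(j±m)!: 4!·1!·1!·0!·5!·1! = 2880
prefactor² = (2J+1)·Δ·N² = 480
  k=0: +1/(0!·0!·1!·1!·4!·0!) = 1/24
Σ = 1/24  ⇒  CG² = 480·(1/24)² = 5/6
CG = +√(5/6) = +0.912871

+√(5/6) ≈ +0.912871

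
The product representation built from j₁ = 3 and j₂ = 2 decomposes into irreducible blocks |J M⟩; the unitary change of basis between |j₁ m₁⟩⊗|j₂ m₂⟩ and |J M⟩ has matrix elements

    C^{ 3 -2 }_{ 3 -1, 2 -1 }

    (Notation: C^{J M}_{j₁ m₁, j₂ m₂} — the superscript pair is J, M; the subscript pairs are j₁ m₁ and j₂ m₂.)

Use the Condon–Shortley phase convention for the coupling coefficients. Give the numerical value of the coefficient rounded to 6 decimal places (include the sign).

j₁+j₂−J=2  J+j₁−j₂=4  J−j₁+j₂=2  j₁+j₂+J+1=9
(j₁±m₁, j₂±m₂, J±M) = (2,4,1,3,1,5)
P² = 64
sum k=0..1:
  [0] +1/48 = 1/48
  [1] −1/12 = -1/12
S = -1/16
C² = P²·S² = 1/4 ; C = -0.500000

-0.500000  (= −√(1/4))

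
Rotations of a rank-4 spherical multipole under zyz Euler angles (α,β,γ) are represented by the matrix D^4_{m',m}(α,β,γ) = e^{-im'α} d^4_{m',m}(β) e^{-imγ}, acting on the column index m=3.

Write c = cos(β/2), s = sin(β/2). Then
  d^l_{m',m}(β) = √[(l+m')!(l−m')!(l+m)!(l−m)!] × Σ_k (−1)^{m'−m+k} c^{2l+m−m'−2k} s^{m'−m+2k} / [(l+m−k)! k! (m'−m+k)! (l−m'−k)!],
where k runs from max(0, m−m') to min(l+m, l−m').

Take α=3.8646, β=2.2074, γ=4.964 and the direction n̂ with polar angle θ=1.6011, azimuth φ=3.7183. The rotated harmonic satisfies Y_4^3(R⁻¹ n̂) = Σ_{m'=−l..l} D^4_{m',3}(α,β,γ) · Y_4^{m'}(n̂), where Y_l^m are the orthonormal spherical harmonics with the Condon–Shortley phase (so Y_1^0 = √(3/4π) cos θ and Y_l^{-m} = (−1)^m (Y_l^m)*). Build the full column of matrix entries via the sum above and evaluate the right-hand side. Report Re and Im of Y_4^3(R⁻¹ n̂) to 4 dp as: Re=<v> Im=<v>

Re=0.0009 Im=-0.2007

Need the full column D^4_{m',3} for m'=−4..4 at α=3.8646, β=2.2074, γ=4.9640.
cos(β/2)=0.450296, sin(β/2)=0.892880
d^4_{-4,3}: single k=7 term ⇒ +0.576226;  D = +0.486241+0.309202i
d^4_{-3,3}: k∈[6..7] ⇒ +0.719202 -0.403964 = +0.315237;  D = -0.311379+0.049167i
d^4_{-2,3}: k∈[5..6] ⇒ +0.581624 -0.762275 = -0.180651;  D = -0.115156+0.139190i
d^4_{-1,3}: k∈[4..5] ⇒ +0.345686 -0.815498 = -0.469812;  D = -0.014950-0.469575i
d^4_{0,3}: k∈[3..4] ⇒ +0.155930 -0.613086 = -0.457156;  D = +0.313228+0.332986i
d^4_{1,3}: k∈[2..3] ⇒ +0.052752 -0.345686 = -0.292933;  D = -0.291668-0.027191i
d^4_{2,3}: k∈[1..2] ⇒ +0.012541 -0.147929 = -0.135387;  D = +0.109393-0.079768i
d^4_{3,3}: k∈[0..1] ⇒ +0.001690 -0.046523 = -0.044833;  D = -0.009685+0.043774i
d^4_{4,3}: single k=0 term ⇒ -0.009480;  D = -0.004589-0.008296i
Y_4^{m'}(θ=1.6011,φ=3.7183) and Σ D·Y over m':
  (+0.4862+0.3092i)·(-0.2966-0.3274i)  (-0.3114+0.0492i)·(-0.0060-0.0374i)  (-0.1152+0.1392i)·(-0.1346+0.3036i)  (-0.0149-0.4696i)·(-0.0360+0.0234i)  (+0.3132+0.3330i)·(+0.3144+0.0000i)  (-0.2917-0.0272i)·(+0.0360+0.0234i)  (+0.1094-0.0798i)·(-0.1346-0.3036i)  (-0.0097+0.0438i)·(+0.0060-0.0374i)  (-0.0046-0.0083i)·(-0.2966+0.3274i)
Y_4^3(R⁻¹ n̂) = +0.000865-0.200669i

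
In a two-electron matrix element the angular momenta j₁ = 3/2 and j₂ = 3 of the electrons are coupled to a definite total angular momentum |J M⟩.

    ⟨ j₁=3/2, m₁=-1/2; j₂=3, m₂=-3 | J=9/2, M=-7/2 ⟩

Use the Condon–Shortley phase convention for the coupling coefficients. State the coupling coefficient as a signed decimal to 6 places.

+√(1/3) = +0.577350

j₁+j₂−J=0  J+j₁−j₂=3  J−j₁+j₂=6  j₁+j₂+J+1=10
(j₁±m₁, j₂±m₂, J±M) = (1,2,0,6,1,8)
P² = 691200
sum k=0..0:
  [0] +1/1440 = 1/1440
S = 1/1440
C² = P²·S² = 1/3 ; C = +0.577350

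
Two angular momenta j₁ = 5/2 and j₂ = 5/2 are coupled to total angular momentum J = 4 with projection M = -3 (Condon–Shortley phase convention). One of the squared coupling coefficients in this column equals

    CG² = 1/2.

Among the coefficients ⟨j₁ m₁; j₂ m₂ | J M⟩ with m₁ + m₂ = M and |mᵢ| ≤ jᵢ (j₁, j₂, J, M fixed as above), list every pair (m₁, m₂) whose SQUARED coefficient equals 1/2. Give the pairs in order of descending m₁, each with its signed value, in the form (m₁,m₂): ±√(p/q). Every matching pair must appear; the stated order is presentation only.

(-1/2,-5/2): +√(1/2); (-5/2,-1/2): −√(1/2)

Admissible pairs with m₁+m₂ = M = -3: (-5/2,-1/2), (-3/2,-3/2), (-1/2,-5/2)
  (m₁,m₂)=(-1/2,-5/2): CG² = 1/2, CG = +√(1/2)   ← matches the target
  (m₁,m₂)=(-3/2,-3/2): CG² = 0/1, CG = 0
  (m₁,m₂)=(-5/2,-1/2): CG² = 1/2, CG = −√(1/2)   ← matches the target
Pairs with CG² = 1/2: (-1/2,-5/2): +√(1/2); (-5/2,-1/2): −√(1/2)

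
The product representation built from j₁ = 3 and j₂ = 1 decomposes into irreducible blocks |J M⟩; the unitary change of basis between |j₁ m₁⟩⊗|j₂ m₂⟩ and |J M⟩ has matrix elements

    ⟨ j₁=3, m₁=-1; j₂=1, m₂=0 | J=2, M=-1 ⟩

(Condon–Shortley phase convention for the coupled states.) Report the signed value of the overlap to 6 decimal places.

j₁+j₂−J=2  J+j₁−j₂=4  J−j₁+j₂=0  j₁+j₂+J+1=7
(j₁±m₁, j₂±m₂, J±M) = (2,4,1,1,1,3)
P² = 96/7
sum k=1..1:
  [1] −1/6 = -1/6
S = -1/6
C² = P²·S² = 8/21 ; C = -0.617213

−√(8/21) ≈ -0.617213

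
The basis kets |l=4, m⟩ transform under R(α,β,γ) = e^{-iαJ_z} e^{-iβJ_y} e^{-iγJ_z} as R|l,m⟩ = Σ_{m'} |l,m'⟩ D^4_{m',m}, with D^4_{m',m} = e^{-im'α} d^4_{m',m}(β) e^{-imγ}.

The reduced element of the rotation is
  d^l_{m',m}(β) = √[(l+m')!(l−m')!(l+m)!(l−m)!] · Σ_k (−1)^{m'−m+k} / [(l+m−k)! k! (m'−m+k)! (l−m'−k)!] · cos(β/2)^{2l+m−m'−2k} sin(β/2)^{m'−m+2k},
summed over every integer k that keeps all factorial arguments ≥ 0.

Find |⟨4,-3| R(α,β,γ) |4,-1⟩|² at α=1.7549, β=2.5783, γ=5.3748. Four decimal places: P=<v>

Split into d^4_{-3,-1}(β=2.5783) × two z-phases.
Half-angle: c=0.277937, s=0.960599. N=√(1·5040·6·120)=1904.940944
Admissible k: 2..3 (factorial args all ≥0)
  k=2: (−1)^0·1904.9409/(240)·0.2779^6·0.9606^2 = +0.003376
  k=3: (−1)^1·1904.9409/(144)·0.2779^4·0.9606^4 = -0.067217
d^4_{-3,-1}(2.5783) = +0.003376 -0.067217 = -0.063840
|D^4_{-3,-1}|² = |d^4_{-3,-1}(β)|² = (-0.063840)² = 0.004076 (the z-rotation phases have unit modulus)

P=0.0041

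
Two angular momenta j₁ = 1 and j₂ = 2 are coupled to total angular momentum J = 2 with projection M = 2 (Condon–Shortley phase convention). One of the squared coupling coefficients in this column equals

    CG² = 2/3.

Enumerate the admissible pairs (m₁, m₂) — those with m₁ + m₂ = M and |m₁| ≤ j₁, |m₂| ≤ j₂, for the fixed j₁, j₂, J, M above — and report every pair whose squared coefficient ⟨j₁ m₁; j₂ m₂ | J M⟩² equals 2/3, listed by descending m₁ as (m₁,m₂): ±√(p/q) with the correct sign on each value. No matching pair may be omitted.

Admissible pairs with m₁+m₂ = M = 2: (0,2), (1,1)
  (m₁,m₂)=(1,1): CG² = 1/3, CG = +√(1/3)
  (m₁,m₂)=(0,2): CG² = 2/3, CG = −√(2/3)   ← matches the target
Pairs with CG² = 2/3: (0,2): −√(2/3)

(0,2): −√(2/3)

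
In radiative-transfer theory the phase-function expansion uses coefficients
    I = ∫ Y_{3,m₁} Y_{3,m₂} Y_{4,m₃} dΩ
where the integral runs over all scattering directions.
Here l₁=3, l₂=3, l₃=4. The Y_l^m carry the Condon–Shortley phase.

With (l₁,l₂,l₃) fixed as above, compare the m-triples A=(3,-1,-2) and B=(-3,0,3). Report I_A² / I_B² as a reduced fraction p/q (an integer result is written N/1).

6/7

l's match ⇒ only the (l;m) 3-j factors differ between A and B.
A: triangle coeff Δ(3,3,4) = 1/34650; Σ_t [0,0]: t=0:+1/192 = 1/192; (3j)²=3/77 [(3 3 4; 3 -1 -2)], sign=+1
B: triangle coeff Δ(3,3,4) = 1/34650; Σ_t [2,2]: t=2:+1/288 = 1/288; (3j)²=1/22 [(3 3 4; -3 0 3)], sign=-1
I_A²/I_B² = (3/77)/(1/22) = 6/7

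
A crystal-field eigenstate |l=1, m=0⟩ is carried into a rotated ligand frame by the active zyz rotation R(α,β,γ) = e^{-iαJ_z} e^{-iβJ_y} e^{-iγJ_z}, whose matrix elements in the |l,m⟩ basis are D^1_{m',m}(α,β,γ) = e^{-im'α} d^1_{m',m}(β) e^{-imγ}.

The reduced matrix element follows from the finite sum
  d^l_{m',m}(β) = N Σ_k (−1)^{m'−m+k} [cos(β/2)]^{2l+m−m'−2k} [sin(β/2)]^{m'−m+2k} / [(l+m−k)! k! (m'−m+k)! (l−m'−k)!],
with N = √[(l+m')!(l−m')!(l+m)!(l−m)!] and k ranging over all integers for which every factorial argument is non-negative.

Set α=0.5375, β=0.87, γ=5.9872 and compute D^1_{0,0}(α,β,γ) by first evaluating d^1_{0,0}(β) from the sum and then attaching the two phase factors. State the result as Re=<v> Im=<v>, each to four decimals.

Re=0.6448 Im=0.0000

Split into d^1_{0,0}(β=0.8700) × two z-phases.
Half-angle: c=0.906870, s=0.421410. N=√(1·1·1·1)=1.000000
k: max(0,(0)−(0))=0 … min(1+(0),1−(0))=1
  k=0: (−1)^0·1.0000/(1)·0.9069^2·0.4214^0 = +0.822413
  k=1: (−1)^1·1.0000/(1)·0.9069^0·0.4214^2 = -0.177587
d^1_{0,0}(0.8700) = +0.822413 -0.177587 = +0.644827
D = (+1.000000+0.000000i)·(+0.644827)·(+1.000000+0.000000i) = +0.644827+0.000000i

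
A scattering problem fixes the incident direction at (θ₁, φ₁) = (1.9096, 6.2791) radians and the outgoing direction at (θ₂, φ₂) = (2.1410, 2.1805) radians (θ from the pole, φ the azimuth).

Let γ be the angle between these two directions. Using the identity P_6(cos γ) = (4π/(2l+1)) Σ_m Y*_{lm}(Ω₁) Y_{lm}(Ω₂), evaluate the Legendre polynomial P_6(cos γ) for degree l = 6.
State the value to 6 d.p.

0.083488

Term-by-term m-sum for l=6 (normalisation 4π/13 = 0.966644):
  m=-6: (0.33993 - 0.00833j) × (0.14946 - 0.08491j) = 0.05010 - 0.03011j  (running Σ = 0.05010 - 0.03011j)
  m=-5: (-0.41499 + 0.00848j) × (0.03549 - 0.38018j) = -0.01150 + 0.15807j  (running Σ = 0.03859 + 0.12797j)
  m=-4: (0.06071 - 0.00099j) × (-0.30146 - 0.25535j) = -0.01856 - 0.01520j  (running Σ = 0.02004 + 0.11276j)
  m=-3: (0.32418 - 0.00397j) × (-0.04162 + 0.01100j) = -0.01345 + 0.00373j  (running Σ = 0.00659 + 0.11649j)
  m=-2: (-0.16967 + 0.00139j) × (0.11463 - 0.31269j) = -0.01902 + 0.05321j  (running Σ = -0.01243 + 0.16971j)
  m=-1: (-0.26974 + 0.00110j) × (-0.10073 - 0.14422j) = 0.02733 + 0.03879j  (running Σ = 0.01490 + 0.20850j)
  m=0: (0.19492 + 0.00000j) × (0.29021 + 0.00000j) = 0.05657 + 0.00000j  (running Σ = 0.07147 + 0.20850j)
  m=1: (0.26974 + 0.00110j) × (0.10073 - 0.14422j) = 0.02733 - 0.03879j  (running Σ = 0.09880 + 0.16971j)
  m=2: (-0.16967 - 0.00139j) × (0.11463 + 0.31269j) = -0.01902 - 0.05321j  (running Σ = 0.07978 + 0.11649j)
  m=3: (-0.32418 - 0.00397j) × (0.04162 + 0.01100j) = -0.01345 - 0.00373j  (running Σ = 0.06633 + 0.11276j)
  m=4: (0.06071 + 0.00099j) × (-0.30146 + 0.25535j) = -0.01856 + 0.01520j  (running Σ = 0.04778 + 0.12797j)
  m=5: (0.41499 + 0.00848j) × (-0.03549 - 0.38018j) = -0.01150 - 0.15807j  (running Σ = 0.03627 - 0.03011j)
  m=6: (0.33993 + 0.00833j) × (0.14946 + 0.08491j) = 0.05010 + 0.03011j  (running Σ = 0.08637 - 0.00000j)
Accumulated sum 0.08637 - 0.00000j; after 4π/(2l+1) scaling, 0.08349 - 0.00000j ⇒ P_6 = 0.083488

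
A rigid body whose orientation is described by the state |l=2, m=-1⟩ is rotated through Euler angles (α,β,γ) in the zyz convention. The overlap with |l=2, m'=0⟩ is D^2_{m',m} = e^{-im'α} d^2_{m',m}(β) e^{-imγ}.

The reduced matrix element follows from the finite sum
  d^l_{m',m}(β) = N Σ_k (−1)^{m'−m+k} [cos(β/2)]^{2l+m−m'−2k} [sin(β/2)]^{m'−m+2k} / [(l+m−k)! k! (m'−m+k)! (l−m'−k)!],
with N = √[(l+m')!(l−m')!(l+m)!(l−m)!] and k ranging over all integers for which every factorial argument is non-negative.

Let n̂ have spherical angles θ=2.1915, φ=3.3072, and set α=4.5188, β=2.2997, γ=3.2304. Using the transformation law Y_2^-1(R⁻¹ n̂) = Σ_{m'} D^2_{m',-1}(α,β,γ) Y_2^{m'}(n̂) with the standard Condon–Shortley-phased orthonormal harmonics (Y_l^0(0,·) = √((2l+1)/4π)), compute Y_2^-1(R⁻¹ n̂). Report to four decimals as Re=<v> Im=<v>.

Re=-0.0811 Im=-0.3620

Need the full column D^2_{m',-1} for m'=−2..2 at α=4.5188, β=2.2997, γ=3.2304.
cos(β/2)=0.408624, sin(β/2)=0.912703
d^2_{-2,-1}: single k=1 term ⇒ +0.124547;  D = +0.119044-0.036612i
d^2_{-1,-1}: k∈[0..1] ⇒ +0.027880 -0.417281 = -0.389401;  D = -0.040727-0.387265i
d^2_{0,-1}: k∈[0..1] ⇒ -0.152538 +0.761006 = +0.608468;  D = -0.606070-0.053965i
d^2_{1,-1}: k∈[0..1] ⇒ +0.417281 -0.693933 = -0.276652;  D = -0.077091+0.265694i
d^2_{2,-1}: single k=0 term ⇒ -0.621358;  D = -0.552289-0.284715i
Y_2^{m'}(θ=2.1915,φ=3.3072) and Σ D·Y over m':
  (+0.1190-0.0366i)·(+0.2417-0.0831i)  (-0.0407-0.3873i)·(+0.3605-0.0603i)  (-0.6061-0.0540i)·(+0.0047+0.0000i)  (-0.0771+0.2657i)·(-0.3605-0.0603i)  (-0.5523-0.2847i)·(+0.2417+0.0831i)
Y_2^-1(R⁻¹ n̂) = -0.081145-0.362022i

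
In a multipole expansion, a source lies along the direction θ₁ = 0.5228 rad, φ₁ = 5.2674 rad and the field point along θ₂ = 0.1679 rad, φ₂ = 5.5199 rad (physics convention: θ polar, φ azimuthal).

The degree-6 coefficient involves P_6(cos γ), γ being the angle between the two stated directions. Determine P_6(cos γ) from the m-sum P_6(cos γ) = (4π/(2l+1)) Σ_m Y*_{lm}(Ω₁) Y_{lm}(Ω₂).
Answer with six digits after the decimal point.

0.024716

Addition theorem: P_6(cos γ) = (4π/13) Σ_m Y*_{lm}(Ω₁) Y_{lm}(Ω₂), m = −6…6:
  m=-6: Y*=+0.007353+0.001403i  Y=-0.000001-0.000010i  product +0.000000-0.000000i
  m=-5: Y*=+0.016126+0.042008i  Y=-0.000168-0.000134i  product +0.000003-0.000009i
  m=-4: Y*=-0.097304+0.128197i  Y=-0.002686+0.000238i  product +0.000231-0.000368i
  m=-3: Y*=-0.367735-0.034757i  Y=-0.015187+0.017349i  product +0.006188-0.005852i
  m=-2: Y*=-0.219669-0.442513i  Y=+0.005905+0.133440i  product +0.057752-0.031926i
  m=-1: Y*=+0.101054-0.162985i  Y=+0.344326+0.329425i  product +0.088487-0.022830i
  m=+0: Y*=-0.379435-0.000000i  Y=+0.737283+0.000000i  product -0.279751-0.000000i
  m=+1: Y*=-0.101054-0.162985i  Y=-0.344326+0.329425i  product +0.088487+0.022830i
  m=+2: Y*=-0.219669+0.442513i  Y=+0.005905-0.133440i  product +0.057752+0.031926i
  m=+3: Y*=+0.367735-0.034757i  Y=+0.015187+0.017349i  product +0.006188+0.005852i
  m=+4: Y*=-0.097304-0.128197i  Y=-0.002686-0.000238i  product +0.000231+0.000368i
  m=+5: Y*=-0.016126+0.042008i  Y=+0.000168-0.000134i  product +0.000003+0.000009i
  m=+6: Y*=+0.007353-0.001403i  Y=-0.000001+0.000010i  product +0.000000+0.000000i
Accumulated sum +0.025569+0.000000i; after 4π/(2l+1) scaling, +0.024716+0.000000i ⇒ P_6 = 0.024716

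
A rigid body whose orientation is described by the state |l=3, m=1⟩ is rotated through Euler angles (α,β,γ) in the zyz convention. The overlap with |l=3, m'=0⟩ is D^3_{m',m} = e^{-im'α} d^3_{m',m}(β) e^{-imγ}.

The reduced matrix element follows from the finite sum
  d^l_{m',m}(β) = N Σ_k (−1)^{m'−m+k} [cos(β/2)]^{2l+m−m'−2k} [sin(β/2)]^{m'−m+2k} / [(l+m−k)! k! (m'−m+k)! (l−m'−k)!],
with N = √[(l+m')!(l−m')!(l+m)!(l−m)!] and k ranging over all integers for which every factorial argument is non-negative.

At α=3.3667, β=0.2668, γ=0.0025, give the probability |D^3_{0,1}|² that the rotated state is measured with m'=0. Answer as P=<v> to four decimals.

D^3_{0,1}(3.3667,0.2668,0.0025) = e^{-i·0·3.3667}·d^3_{0,1}(0.2668)·e^{-i·1·0.0025}. Compute d first:
With c≡cos(β/2)=0.991115 and s≡sin(β/2)=0.133005, N=[6·6·24·2]^{1/2}=41.569219
k∈{1,2,3} keeps every argument non-negative
  k=1: (−1)^0·41.5692/(12)·0.9911^5·0.1330^1 = +0.440635
  k=2: (−1)^1·41.5692/(4)·0.9911^3·0.1330^3 = -0.023806
  k=3: (−1)^2·41.5692/(12)·0.9911^1·0.1330^5 = +0.000143
d^3_{0,1}(0.2668) = +0.440635 -0.023806 +0.000143 = +0.416972
|D^3_{0,1}|² = |d^3_{0,1}(β)|² = (+0.416972)² = 0.173865 (the z-rotation phases have unit modulus)

P=0.1739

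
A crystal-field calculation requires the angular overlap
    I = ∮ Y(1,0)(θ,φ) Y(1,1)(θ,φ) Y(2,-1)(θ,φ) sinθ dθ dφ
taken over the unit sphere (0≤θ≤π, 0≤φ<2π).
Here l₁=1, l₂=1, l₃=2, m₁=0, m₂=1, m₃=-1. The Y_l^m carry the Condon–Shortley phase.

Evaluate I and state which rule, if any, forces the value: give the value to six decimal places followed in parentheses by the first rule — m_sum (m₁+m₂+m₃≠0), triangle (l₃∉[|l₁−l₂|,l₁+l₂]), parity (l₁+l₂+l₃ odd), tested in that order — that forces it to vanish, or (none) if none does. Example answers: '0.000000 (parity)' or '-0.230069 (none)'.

-0.218510 (none)

Rules hold: Σm=0, L=4 even, 0≤2≤2.
N = 3·3·5 = 45
Δ = 0!·2!·2!/5! = 1/30
Racah Σ t=0..0: t=0:+1/1 = 1/1
⇒ 3j(1 1 2; 0 0 0)² = 2/15, sgn +1
Racah Σ t=0..0: t=0:+1/2 = 1/2
⇒ 3j(1 1 2; 0 1 -1)² = 1/10, sgn -1
4πI² = N·(3j₀)²·(3jₘ)² = 3/5
I = -1·√(0.6/4π) = -0.21850969
No selection rule forces the value: the integral is nonzero (none).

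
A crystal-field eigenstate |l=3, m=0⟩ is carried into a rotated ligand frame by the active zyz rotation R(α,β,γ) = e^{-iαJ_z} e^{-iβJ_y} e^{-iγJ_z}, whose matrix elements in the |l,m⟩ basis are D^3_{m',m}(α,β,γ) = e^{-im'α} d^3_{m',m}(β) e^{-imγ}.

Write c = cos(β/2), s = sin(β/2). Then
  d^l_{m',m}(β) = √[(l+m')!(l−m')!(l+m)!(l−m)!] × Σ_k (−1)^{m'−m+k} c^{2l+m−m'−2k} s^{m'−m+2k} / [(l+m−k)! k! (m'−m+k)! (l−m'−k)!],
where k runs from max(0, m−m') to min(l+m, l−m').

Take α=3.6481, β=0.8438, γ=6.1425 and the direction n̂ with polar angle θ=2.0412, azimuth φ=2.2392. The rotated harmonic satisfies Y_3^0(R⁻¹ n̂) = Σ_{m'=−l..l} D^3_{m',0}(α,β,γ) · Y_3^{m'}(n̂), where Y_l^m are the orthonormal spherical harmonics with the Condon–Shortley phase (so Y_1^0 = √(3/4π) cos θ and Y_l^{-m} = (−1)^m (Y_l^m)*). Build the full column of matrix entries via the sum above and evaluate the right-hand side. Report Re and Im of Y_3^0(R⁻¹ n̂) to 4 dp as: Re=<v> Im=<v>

Re=0.2035 Im=0.0000

Need the full column D^3_{m',0} for m'=−3..3 at α=3.6481, β=0.8438, γ=6.1425.
cos(β/2)=0.912313, sin(β/2)=0.409495
d^3_{-3,0}: single k=3 term ⇒ +0.233180;  D = -0.011951-0.232873i
d^3_{-2,0}: k∈[2..3] ⇒ +0.636255 -0.128186 = +0.508070;  D = +0.268924+0.431062i
d^3_{-1,0}: k∈[1..3] ⇒ +0.896514 -0.541860 +0.036389 = +0.391043;  D = -0.341945-0.189705i
d^3_{0,0}: k∈[0..3] ⇒ +0.576583 -1.045474 +0.210631 -0.004715 = -0.262975;  D = -0.262975+0.000000i
d^3_{1,0}: k∈[0..2] ⇒ -0.896514 +0.541860 -0.036389 = -0.391043;  D = +0.341945-0.189705i
d^3_{2,0}: k∈[0..1] ⇒ +0.636255 -0.128186 = +0.508070;  D = +0.268924-0.431062i
d^3_{3,0}: single k=0 term ⇒ -0.233180;  D = +0.011951-0.232873i
Y_3^{m'}(θ=2.0412,φ=2.2392) and Σ D·Y over m':
  (-0.0120-0.2329i)·(+0.2681-0.1244i)  (+0.2689+0.4311i)·(+0.0853-0.3580i)  (-0.3419-0.1897i)·(-0.0048-0.0061i)  (-0.2630+0.0000i)·(+0.3337+0.0000i)  (+0.3419-0.1897i)·(+0.0048-0.0061i)  (+0.2689-0.4311i)·(+0.0853+0.3580i)  (+0.0120-0.2329i)·(-0.2681-0.1244i)
Y_3^0(R⁻¹ n̂) = +0.203460+0.000000i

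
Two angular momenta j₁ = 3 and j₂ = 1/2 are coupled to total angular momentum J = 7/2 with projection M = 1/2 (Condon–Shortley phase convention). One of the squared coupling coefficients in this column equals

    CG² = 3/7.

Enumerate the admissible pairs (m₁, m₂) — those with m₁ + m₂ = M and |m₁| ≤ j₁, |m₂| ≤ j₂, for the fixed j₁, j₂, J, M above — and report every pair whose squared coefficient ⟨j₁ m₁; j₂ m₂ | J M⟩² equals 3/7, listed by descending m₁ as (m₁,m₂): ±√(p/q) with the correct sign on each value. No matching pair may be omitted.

Admissible pairs with m₁+m₂ = M = 1/2: (0,1/2), (1,-1/2)
  (m₁,m₂)=(1,-1/2): CG² = 3/7, CG = +√(3/7)   ← matches the target
  (m₁,m₂)=(0,1/2): CG² = 4/7, CG = +√(4/7)
Pairs with CG² = 3/7: (1,-1/2): +√(3/7)

(1,-1/2): +√(3/7)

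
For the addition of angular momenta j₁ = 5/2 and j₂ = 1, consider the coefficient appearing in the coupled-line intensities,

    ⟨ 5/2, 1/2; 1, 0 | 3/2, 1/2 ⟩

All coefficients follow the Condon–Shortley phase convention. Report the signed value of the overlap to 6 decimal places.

-0.632456

j₁+j₂−J=2  J+j₁−j₂=3  J−j₁+j₂=0  j₁+j₂+J+1=6
(j₁±m₁, j₂±m₂, J±M) = (3,2,1,1,2,1)
P² = 8/5
sum k=1..1:
  [1] −1/2 = -1/2
S = -1/2
C² = P²·S² = 2/5 ; C = -0.632456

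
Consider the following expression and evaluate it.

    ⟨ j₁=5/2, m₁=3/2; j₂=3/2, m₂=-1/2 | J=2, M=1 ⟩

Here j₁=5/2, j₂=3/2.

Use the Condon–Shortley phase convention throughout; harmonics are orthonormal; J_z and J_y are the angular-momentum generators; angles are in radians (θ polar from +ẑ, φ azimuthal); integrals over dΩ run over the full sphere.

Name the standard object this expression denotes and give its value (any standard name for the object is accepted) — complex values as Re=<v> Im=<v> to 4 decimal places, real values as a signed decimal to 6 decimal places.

Clebsch–Gordan coefficient, +√(1/42) ≈ +0.154303

This is a Clebsch–Gordan (vector-coupling) coefficient.
√[5·2!3!1!/7! · 4!1!1!2!3!1!] = √(24/7)
  +(−1)^0/∏(0,2,1,1,2,0)! = 1/4  (running 1/4)
  +(−1)^1/∏(1,1,0,0,3,1)! = -1/6  (running 1/12)
⟨..|..⟩ = √(24/7)·(1/12) = +0.154303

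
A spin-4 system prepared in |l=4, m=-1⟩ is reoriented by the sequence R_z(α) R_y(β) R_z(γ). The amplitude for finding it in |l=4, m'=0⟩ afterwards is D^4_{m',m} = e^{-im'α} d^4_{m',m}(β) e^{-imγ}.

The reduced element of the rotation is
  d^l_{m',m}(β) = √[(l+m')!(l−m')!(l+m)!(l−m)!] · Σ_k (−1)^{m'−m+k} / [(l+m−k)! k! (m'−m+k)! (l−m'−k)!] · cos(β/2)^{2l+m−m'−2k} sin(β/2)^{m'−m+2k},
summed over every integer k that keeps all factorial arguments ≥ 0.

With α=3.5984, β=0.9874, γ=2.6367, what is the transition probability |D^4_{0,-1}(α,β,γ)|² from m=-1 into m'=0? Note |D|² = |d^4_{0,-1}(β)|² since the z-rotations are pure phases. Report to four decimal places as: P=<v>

P=0.0507

Split into d^4_{0,-1}(β=0.9874) × two z-phases.
With c≡cos(β/2)=0.880586 and s≡sin(β/2)=0.473887, N=[24·24·6·120]^{1/2}=643.987578
The bounds max(0,m−m')=0 and min(l+m,l−m')=3 give 4 terms
  k=0: (−1)^1·643.9876/(144)·0.8806^7·0.4739^1 = -0.870143
  k=1: (−1)^2·643.9876/(24)·0.8806^5·0.4739^3 = +1.511991
  k=2: (−1)^3·643.9876/(24)·0.8806^3·0.4739^5 = -0.437881
  k=3: (−1)^4·643.9876/(144)·0.8806^1·0.4739^7 = +0.021135
d^4_{0,-1}(0.9874) = -0.870143 +1.511991 -0.437881 +0.021135 = +0.225102
|D^4_{0,-1}|² = |d^4_{0,-1}(β)|² = (+0.225102)² = 0.050671 (the z-rotation phases have unit modulus)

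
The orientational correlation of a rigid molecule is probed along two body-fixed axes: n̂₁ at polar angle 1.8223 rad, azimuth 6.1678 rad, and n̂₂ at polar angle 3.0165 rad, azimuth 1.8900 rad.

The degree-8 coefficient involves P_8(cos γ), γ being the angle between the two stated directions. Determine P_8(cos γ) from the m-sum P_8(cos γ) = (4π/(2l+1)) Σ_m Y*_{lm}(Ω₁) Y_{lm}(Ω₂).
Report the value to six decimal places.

Addition theorem: P_8(cos γ) = (4π/17) Σ_m Y*_{lm}(Ω₁) Y_{lm}(Ω₂), m = −8…8:
  m=-8: Y*=0.24082 - 0.31829j  Y=-0.00000 - 0.00000j  product -0.00000 + 0.00000j
  m=-7: Y*=-0.28352 + 0.29646j  Y=-0.00000 + 0.00000j  product 0.00000 - 0.00000j
  m=-6: Y*=-0.01699 + 0.01409j  Y=0.00001 + 0.00002j  product -0.00000 - 0.00000j
  m=-5: Y*=0.29938 - 0.19483j  Y=0.00029 - 0.00001j  product 0.00008 - 0.00006j
  m=-4: Y*=-0.09620 + 0.04785j  Y=0.00091 - 0.00301j  product 0.00006 + 0.00033j
  m=-3: Y*=-0.28598 + 0.10315j  Y=-0.02092 - 0.01472j  product 0.00750 + 0.00205j
  m=-2: Y*=0.15589 - 0.03663j  Y=-0.11826 + 0.08776j  product -0.01522 + 0.01801j
  m=-1: Y*=0.27370 - 0.03172j  Y=0.16790 + 0.50801j  product 0.06207 + 0.13372j
  m=+0: Y*=-0.17458 + 0.00000j  Y=0.85766 + 0.00000j  product -0.14973 + 0.00000j
  m=+1: Y*=-0.27370 - 0.03172j  Y=-0.16790 + 0.50801j  product 0.06207 - 0.13372j
  m=+2: Y*=0.15589 + 0.03663j  Y=-0.11826 - 0.08776j  product -0.01522 - 0.01801j
  m=+3: Y*=0.28598 + 0.10315j  Y=0.02092 - 0.01472j  product 0.00750 - 0.00205j
  m=+4: Y*=-0.09620 - 0.04785j  Y=0.00091 + 0.00301j  product 0.00006 - 0.00033j
  m=+5: Y*=-0.29938 - 0.19483j  Y=-0.00029 - 0.00001j  product 0.00008 + 0.00006j
  m=+6: Y*=-0.01699 - 0.01409j  Y=0.00001 - 0.00002j  product -0.00000 + 0.00000j
  m=+7: Y*=0.28352 + 0.29646j  Y=0.00000 + 0.00000j  product 0.00000 + 0.00000j
  m=+8: Y*=0.24082 + 0.31829j  Y=-0.00000 + 0.00000j  product -0.00000 - 0.00000j
Accumulated sum -0.04075 - 0.00000j; after 4π/(2l+1) scaling, -0.03012 - 0.00000j ⇒ P_8 = -0.030120

-0.030120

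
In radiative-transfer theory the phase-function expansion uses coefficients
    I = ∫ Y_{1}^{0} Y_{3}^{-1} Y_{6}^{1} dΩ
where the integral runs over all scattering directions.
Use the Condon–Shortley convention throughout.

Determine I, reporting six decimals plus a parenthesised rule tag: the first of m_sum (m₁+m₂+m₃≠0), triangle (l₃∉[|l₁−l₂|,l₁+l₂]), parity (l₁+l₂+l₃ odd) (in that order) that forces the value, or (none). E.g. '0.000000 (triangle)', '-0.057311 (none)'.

l₃=6 ∉ [2,4] — triangle fails ⇒ I = 0

0.000000 (triangle)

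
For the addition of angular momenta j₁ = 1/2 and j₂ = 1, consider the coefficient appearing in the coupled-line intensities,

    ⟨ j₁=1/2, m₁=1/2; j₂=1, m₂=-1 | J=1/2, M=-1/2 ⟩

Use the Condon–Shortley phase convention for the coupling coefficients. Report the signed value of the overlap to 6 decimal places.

+√(2/3) = +0.816497

triangle: 1!·0!·1!/3! = 1/6
(j±m)!: 1!·0!·0!·2!·0!·1! = 2
prefactor² = (2J+1)·Δ·N² = 2/3
  k=0: +1/(0!·1!·0!·0!·0!·1!) = 1
Σ = 1  ⇒  CG² = 2/3·1² = 2/3
CG = +√(2/3) = +0.816497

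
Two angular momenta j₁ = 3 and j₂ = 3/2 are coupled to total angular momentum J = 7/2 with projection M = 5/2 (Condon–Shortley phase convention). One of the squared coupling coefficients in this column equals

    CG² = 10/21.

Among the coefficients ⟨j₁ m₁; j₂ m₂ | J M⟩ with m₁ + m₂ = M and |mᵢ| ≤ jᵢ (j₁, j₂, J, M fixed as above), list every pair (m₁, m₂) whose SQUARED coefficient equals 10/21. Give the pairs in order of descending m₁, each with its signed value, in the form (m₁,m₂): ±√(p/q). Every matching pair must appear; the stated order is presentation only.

Admissible pairs with m₁+m₂ = M = 5/2: (1,3/2), (2,1/2), (3,-1/2)
  (m₁,m₂)=(3,-1/2): CG² = 8/21, CG = +√(8/21)
  (m₁,m₂)=(2,1/2): CG² = 1/7, CG = +√(1/7)
  (m₁,m₂)=(1,3/2): CG² = 10/21, CG = −√(10/21)   ← matches the target
Pairs with CG² = 10/21: (1,3/2): −√(10/21)

(1,3/2): −√(10/21)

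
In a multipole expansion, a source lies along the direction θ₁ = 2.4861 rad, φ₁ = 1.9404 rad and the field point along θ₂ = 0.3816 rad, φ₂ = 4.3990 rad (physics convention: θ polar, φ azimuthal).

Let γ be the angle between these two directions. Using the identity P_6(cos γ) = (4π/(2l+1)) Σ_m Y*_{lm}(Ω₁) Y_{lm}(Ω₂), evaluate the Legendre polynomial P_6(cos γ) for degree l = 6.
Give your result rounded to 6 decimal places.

-0.167964

Summing Y*_{l m}(θ₁,φ₁)·Y_{l m}(θ₂,φ₂) over m ∈ [−6, 6]; prefactor 4π/(2·6+1) = 0.966644:
  m=-6: (0.014933, -0.019773) × (0.000393, -0.001227) = (-0.000018, -0.000026)  (running Σ = (-0.000018, -0.000026))
  m=-5: (0.107371, 0.030552) × (-0.011124, 0.000043) = (-0.001196, -0.000335)  (running Σ = (-0.001214, -0.000361))
  m=-4: (0.026866, 0.289992) × (0.018141, 0.055252) = (-0.015535, 0.006745)  (running Σ = (-0.016749, 0.006384))
  m=-3: (-0.409649, 0.203974) × (0.163268, -0.119199) = (-0.042569, 0.082132)  (running Σ = (-0.059319, 0.088516))
  m=-2: (-0.243353, -0.221850) × (-0.365024, -0.264347) = (0.030184, 0.145310)  (running Σ = (-0.029134, 0.233826))
  m=-1: (-0.058983, 0.152251) × (-0.159868, 0.493316) = (-0.065678, -0.053438)  (running Σ = (-0.094813, 0.180389))
  m=0: (-0.386896, -0.000000) × (-0.041006, 0.000000) = (0.015865, 0.000000)  (running Σ = (-0.078948, 0.180389))
  m=1: (0.058983, 0.152251) × (0.159868, 0.493316) = (-0.065678, 0.053438)  (running Σ = (-0.144626, 0.233826))
  m=2: (-0.243353, 0.221850) × (-0.365024, 0.264347) = (0.030184, -0.145310)  (running Σ = (-0.114442, 0.088516))
  m=3: (0.409649, 0.203974) × (-0.163268, -0.119199) = (-0.042569, -0.082132)  (running Σ = (-0.157011, 0.006384))
  m=4: (0.026866, -0.289992) × (0.018141, -0.055252) = (-0.015535, -0.006745)  (running Σ = (-0.172546, -0.000361))
  m=5: (-0.107371, 0.030552) × (0.011124, 0.000043) = (-0.001196, 0.000335)  (running Σ = (-0.173742, -0.000026))
  m=6: (0.014933, 0.019773) × (0.000393, 0.001227) = (-0.000018, 0.000026)  (running Σ = (-0.173760, 0.000000))
Accumulated sum (-0.173760, 0.000000); after 4π/(2l+1) scaling, (-0.167964, 0.000000) ⇒ P_6 = -0.167964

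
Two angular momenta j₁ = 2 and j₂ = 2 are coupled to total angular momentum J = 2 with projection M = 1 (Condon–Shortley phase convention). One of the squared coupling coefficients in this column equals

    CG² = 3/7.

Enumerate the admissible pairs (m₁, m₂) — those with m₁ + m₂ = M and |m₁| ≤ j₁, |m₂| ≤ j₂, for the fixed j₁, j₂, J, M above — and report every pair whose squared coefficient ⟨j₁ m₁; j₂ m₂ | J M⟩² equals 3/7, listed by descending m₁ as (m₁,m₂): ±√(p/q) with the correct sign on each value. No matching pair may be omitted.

Admissible pairs with m₁+m₂ = M = 1: (-1,2), (0,1), (1,0), (2,-1)
  (m₁,m₂)=(2,-1): CG² = 3/7, CG = +√(3/7)   ← matches the target
  (m₁,m₂)=(1,0): CG² = 1/14, CG = −√(1/14)
  (m₁,m₂)=(0,1): CG² = 1/14, CG = −√(1/14)
  (m₁,m₂)=(-1,2): CG² = 3/7, CG = +√(3/7)   ← matches the target
Pairs with CG² = 3/7: (2,-1): +√(3/7); (-1,2): +√(3/7)

(2,-1): +√(3/7); (-1,2): +√(3/7)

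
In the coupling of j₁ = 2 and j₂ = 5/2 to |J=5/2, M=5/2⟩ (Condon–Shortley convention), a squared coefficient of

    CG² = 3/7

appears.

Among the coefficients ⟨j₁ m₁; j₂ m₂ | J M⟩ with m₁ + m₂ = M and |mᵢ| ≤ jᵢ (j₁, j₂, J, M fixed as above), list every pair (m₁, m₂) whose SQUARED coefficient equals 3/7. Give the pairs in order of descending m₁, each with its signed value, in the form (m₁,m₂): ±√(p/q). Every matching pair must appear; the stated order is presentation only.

Admissible pairs with m₁+m₂ = M = 5/2: (0,5/2), (1,3/2), (2,1/2)
  (m₁,m₂)=(2,1/2): CG² = 3/14, CG = +√(3/14)
  (m₁,m₂)=(1,3/2): CG² = 3/7, CG = −√(3/7)   ← matches the target
  (m₁,m₂)=(0,5/2): CG² = 5/14, CG = +√(5/14)
Pairs with CG² = 3/7: (1,3/2): −√(3/7)

(1,3/2): −√(3/7)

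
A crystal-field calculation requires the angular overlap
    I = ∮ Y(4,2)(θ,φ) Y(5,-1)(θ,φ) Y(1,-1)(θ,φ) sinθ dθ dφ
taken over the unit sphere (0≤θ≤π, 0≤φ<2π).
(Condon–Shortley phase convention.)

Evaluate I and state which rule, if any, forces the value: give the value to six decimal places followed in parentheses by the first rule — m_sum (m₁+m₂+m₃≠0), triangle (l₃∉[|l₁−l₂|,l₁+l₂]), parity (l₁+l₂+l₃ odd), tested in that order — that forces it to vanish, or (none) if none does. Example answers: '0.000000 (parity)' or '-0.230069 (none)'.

-0.120286 (none)

Rules hold: Σm=0, L=10 even, 1≤1≤9.
N = 9·11·3 = 297
Δ = 8!·0!·2!/11! = 1/495
Racah Σ t=4..4: t=4:+1/576 = 1/576
⇒ 3j(4 5 1; 0 0 0)² = 5/99, sgn -1
Racah Σ t=2..2: t=2:+1/2880 = 1/2880
⇒ 3j(4 5 1; 2 -1 -1)² = 2/165, sgn +1
4πI² = N·(3j₀)²·(3jₘ)² = 2/11
I = -1·√(0.181818/4π) = -0.12028562
No selection rule forces the value: the integral is nonzero (none).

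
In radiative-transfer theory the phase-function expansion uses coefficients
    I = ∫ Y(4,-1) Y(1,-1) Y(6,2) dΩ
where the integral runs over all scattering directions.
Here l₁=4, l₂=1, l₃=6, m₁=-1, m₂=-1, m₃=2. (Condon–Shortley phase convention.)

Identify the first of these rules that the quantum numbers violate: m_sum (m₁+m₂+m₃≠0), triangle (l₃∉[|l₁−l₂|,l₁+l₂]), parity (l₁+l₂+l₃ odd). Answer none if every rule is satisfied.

m₁+m₂+m₃ = -1 − 1 + 2 = 0  ✓
triangle: need |l₁−l₂| ≤ l₃ ≤ l₁+l₂ = [3,5]; l₃=6 is outside  ✗
parity: l₁+l₂+l₃ = 11 is odd

triangle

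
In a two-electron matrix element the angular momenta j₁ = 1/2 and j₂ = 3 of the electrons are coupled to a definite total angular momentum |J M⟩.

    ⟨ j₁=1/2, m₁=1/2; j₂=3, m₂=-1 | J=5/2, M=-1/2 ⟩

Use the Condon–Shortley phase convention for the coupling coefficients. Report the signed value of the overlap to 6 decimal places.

√[6·1!0!5!/7! · 1!0!2!4!2!3!] = √(576/7)
  +(−1)^0/∏(0,1,0,2,0,3)! = 1/12  (running 1/12)
⟨..|..⟩ = √(576/7)·(1/12) = +0.755929

+0.755929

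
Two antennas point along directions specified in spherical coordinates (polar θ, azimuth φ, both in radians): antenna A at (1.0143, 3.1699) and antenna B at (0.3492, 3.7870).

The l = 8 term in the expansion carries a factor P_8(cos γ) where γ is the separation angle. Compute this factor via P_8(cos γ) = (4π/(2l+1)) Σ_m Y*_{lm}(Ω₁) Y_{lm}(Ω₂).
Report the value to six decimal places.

0.247098

Term-by-term m-sum for l=8 (normalisation 4π/17 = 0.739198):
  term(m=-8) = 0.00000 + 0.00001j   from Y*(Ω₁)=0.13572 + 0.03127j, Y(Ω₂)=0.00004 + 0.00009j
  term(m=-7) = -0.00014 + 0.00034j   from Y*(Ω₁)=-0.33979 - 0.06822j, Y(Ω₂)=0.00021 - 0.00104j
  term(m=-6) = -0.00281 + 0.00177j   from Y*(Ω₁)=0.44289 + 0.07595j, Y(Ω₂)=-0.00551 + 0.00494j
  term(m=-5) = -0.00823 - 0.00046j   from Y*(Ω₁)=-0.22244 - 0.03170j, Y(Ω₂)=0.03657 - 0.00313j
  term(m=-4) = 0.02186 + 0.01743j   from Y*(Ω₁)=-0.20866 - 0.02373j, Y(Ω₂)=-0.11279 - 0.07071j
  term(m=-3) = 0.03272 + 0.11356j   from Y*(Ω₁)=0.34286 + 0.02919j, Y(Ω₂)=0.12272 + 0.32076j
  term(m=-2) = 0.00793 - 0.02266j   from Y*(Ω₁)=0.04208 + 0.00238j, Y(Ω₂)=0.15742 - 0.54747j
  term(m=-1) = 0.11718 - 0.08314j   from Y*(Ω₁)=-0.34652 - 0.00981j, Y(Ω₂)=-0.33111 + 0.24932j
  term(m=+0) = -0.00272 + 0.00000j   from Y*(Ω₁)=0.00928 + 0.00000j, Y(Ω₂)=-0.29339 + 0.00000j
  term(m=+1) = 0.11718 + 0.08314j   from Y*(Ω₁)=0.34652 - 0.00981j, Y(Ω₂)=0.33111 + 0.24932j
  term(m=+2) = 0.00793 + 0.02266j   from Y*(Ω₁)=0.04208 - 0.00238j, Y(Ω₂)=0.15742 + 0.54747j
  term(m=+3) = 0.03272 - 0.11356j   from Y*(Ω₁)=-0.34286 + 0.02919j, Y(Ω₂)=-0.12272 + 0.32076j
  term(m=+4) = 0.02186 - 0.01743j   from Y*(Ω₁)=-0.20866 + 0.02373j, Y(Ω₂)=-0.11279 + 0.07071j
  term(m=+5) = -0.00823 + 0.00046j   from Y*(Ω₁)=0.22244 - 0.03170j, Y(Ω₂)=-0.03657 - 0.00313j
  term(m=+6) = -0.00281 - 0.00177j   from Y*(Ω₁)=0.44289 - 0.07595j, Y(Ω₂)=-0.00551 - 0.00494j
  term(m=+7) = -0.00014 - 0.00034j   from Y*(Ω₁)=0.33979 - 0.06822j, Y(Ω₂)=-0.00021 - 0.00104j
  term(m=+8) = 0.00000 - 0.00001j   from Y*(Ω₁)=0.13572 - 0.03127j, Y(Ω₂)=0.00004 - 0.00009j
Total Σ_m = 0.33428 + 0.00000j. Multiply by 0.739198: 0.24710 + 0.00000j. P_8(cos γ) = 0.247098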